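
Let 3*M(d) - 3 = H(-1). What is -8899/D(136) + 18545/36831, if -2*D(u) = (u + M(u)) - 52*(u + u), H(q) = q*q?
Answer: -53967887/70347210 ≈ -0.76716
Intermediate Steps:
H(q) = q**2
M(d) = 4/3 (M(d) = 1 + (1/3)*(-1)**2 = 1 + (1/3)*1 = 1 + 1/3 = 4/3)
D(u) = -2/3 + 103*u/2 (D(u) = -((u + 4/3) - 52*(u + u))/2 = -((4/3 + u) - 104*u)/2 = -(4/3 - 103*u)/2 = -2/3 + 103*u/2)
-8899/D(136) + 18545/36831 = -8899/(-2/3 + (103/2)*136) + 18545/36831 = -8899/(-2/3 + 7004) + 18545*(1/36831) = -8899/21010/3 + 18545/36831 = -8899*3/21010 + 18545/36831 = -2427/1910 + 18545/36831 = -53967887/70347210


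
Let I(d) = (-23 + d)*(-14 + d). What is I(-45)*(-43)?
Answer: -172516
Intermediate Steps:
I(-45)*(-43) = (322 + (-45)² - 37*(-45))*(-43) = (322 + 2025 + 1665)*(-43) = 4012*(-43) = -172516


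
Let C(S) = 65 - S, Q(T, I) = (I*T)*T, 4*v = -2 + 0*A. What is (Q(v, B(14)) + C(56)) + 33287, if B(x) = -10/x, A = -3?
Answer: 932283/28 ≈ 33296.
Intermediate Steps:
v = -½ (v = (-2 + 0*(-3))/4 = (-2 + 0)/4 = (¼)*(-2) = -½ ≈ -0.50000)
Q(T, I) = I*T²
(Q(v, B(14)) + C(56)) + 33287 = ((-10/14)*(-½)² + (65 - 1*56)) + 33287 = (-10*1/14*(¼) + (65 - 56)) + 33287 = (-5/7*¼ + 9) + 33287 = (-5/28 + 9) + 33287 = 247/28 + 33287 = 932283/28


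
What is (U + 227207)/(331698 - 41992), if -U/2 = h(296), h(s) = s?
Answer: 226615/289706 ≈ 0.78222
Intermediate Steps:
U = -592 (U = -2*296 = -592)
(U + 227207)/(331698 - 41992) = (-592 + 227207)/(331698 - 41992) = 226615/289706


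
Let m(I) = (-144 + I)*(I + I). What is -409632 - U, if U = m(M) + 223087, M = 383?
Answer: -815793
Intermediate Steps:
m(I) = 2*I*(-144 + I) (m(I) = (-144 + I)*(2*I) = 2*I*(-144 + I))
U = 406161 (U = 2*383*(-144 + 383) + 223087 = 2*383*239 + 223087 = 183074 + 223087 = 406161)
-409632 - U = -409632 - 1*406161 = -409632 - 406161 = -815793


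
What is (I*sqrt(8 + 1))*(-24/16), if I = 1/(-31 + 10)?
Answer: 3/14 ≈ 0.21429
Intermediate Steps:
I = -1/21 (I = 1/(-21) = -1/21 ≈ -0.047619)
(I*sqrt(8 + 1))*(-24/16) = (-sqrt(8 + 1)/21)*(-24/16) = (-sqrt(9)/21)*(-24*1/16) = -1/21*3*(-3/2) = -1/7*(-3/2) = 3/14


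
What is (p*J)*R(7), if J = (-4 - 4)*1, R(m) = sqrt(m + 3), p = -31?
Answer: 248*sqrt(10) ≈ 784.25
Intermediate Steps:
R(m) = sqrt(3 + m)
J = -8 (J = -8*1 = -8)
(p*J)*R(7) = (-31*(-8))*sqrt(3 + 7) = 248*sqrt(10)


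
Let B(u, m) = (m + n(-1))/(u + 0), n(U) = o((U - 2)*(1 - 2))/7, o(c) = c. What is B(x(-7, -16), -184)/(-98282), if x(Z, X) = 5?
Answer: 257/687974 ≈ 0.00037356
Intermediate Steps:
n(U) = 2/7 - U/7 (n(U) = ((U - 2)*(1 - 2))/7 = ((-2 + U)*(-1))*(1/7) = (2 - U)*(1/7) = 2/7 - U/7)
B(u, m) = (3/7 + m)/u (B(u, m) = (m + (2/7 - 1/7*(-1)))/(u + 0) = (m + (2/7 + 1/7))/u = (m + 3/7)/u = (3/7 + m)/u)
B(x(-7, -16), -184)/(-98282) = ((3/7 - 184)/5)/(-98282) = ((1/5)*(-1285/7))*(-1/98282) = -257/7*(-1/98282) = 257/687974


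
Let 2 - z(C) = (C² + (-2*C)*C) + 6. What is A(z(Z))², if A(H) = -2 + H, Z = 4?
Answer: 100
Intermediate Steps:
z(C) = -4 + C² (z(C) = 2 - ((C² + (-2*C)*C) + 6) = 2 - ((C² - 2*C²) + 6) = 2 - (-C² + 6) = 2 - (6 - C²) = 2 + (-6 + C²) = -4 + C²)
A(z(Z))² = (-2 + (-4 + 4²))² = (-2 + (-4 + 16))² = (-2 + 12)² = 10² = 100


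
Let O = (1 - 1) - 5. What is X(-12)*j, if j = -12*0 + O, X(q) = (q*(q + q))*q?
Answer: 17280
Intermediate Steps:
O = -5 (O = 0 - 5 = -5)
X(q) = 2*q**3 (X(q) = (q*(2*q))*q = (2*q**2)*q = 2*q**3)
j = -5 (j = -12*0 - 5 = 0 - 5 = -5)
X(-12)*j = (2*(-12)**3)*(-5) = (2*(-1728))*(-5) = -3456*(-5) = 17280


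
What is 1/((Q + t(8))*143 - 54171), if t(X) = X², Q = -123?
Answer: -1/62608 ≈ -1.5972e-5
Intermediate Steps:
1/((Q + t(8))*143 - 54171) = 1/((-123 + 8²)*143 - 54171) = 1/((-123 + 64)*143 - 54171) = 1/(-59*143 - 54171) = 1/(-8437 - 54171) = 1/(-62608) = -1/62608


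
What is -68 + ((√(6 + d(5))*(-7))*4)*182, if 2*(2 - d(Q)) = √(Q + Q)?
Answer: -68 - 2548*√(32 - 2*√10) ≈ -12979.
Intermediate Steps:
d(Q) = 2 - √2*√Q/2 (d(Q) = 2 - √(Q + Q)/2 = 2 - √2*√Q/2)
-68 + ((√(6 + d(5))*(-7))*4)*182 = -68 + ((√(6 + (2 - √2*√5/2))*(-7))*4)*182 = -68 + ((√(6 + (2 - √10/2))*(-7))*4)*182 = -68 + ((√(8 - √10/2)*(-7))*4)*182 = -68 + (-7*√(8 - √10/2)*4)*182 = -68 - 28*√(8 - √10/2)*182 = -68 - 5096*√(8 - √10/2)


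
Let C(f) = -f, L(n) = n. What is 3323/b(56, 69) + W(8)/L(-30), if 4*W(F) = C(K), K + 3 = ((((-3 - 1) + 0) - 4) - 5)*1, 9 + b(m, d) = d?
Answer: 221/4 ≈ 55.250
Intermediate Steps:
b(m, d) = -9 + d
K = -16 (K = -3 + ((((-3 - 1) + 0) - 4) - 5)*1 = -3 + (((-4 + 0) - 4) - 5)*1 = -3 + ((-4 - 4) - 5)*1 = -3 + (-8 - 5)*1 = -3 - 13*1 = -3 - 13 = -16)
W(F) = 4 (W(F) = (-1*(-16))/4 = (¼)*16 = 4)
3323/b(56, 69) + W(8)/L(-30) = 3323/(-9 + 69) + 4/(-30) = 3323/60 + 4*(-1/30) = 3323*(1/60) - 2/15 = 3323/60 - 2/15 = 221/4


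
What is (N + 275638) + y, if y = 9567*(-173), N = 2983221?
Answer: 1603768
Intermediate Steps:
y = -1655091
(N + 275638) + y = (2983221 + 275638) - 1655091 = 3258859 - 1655091 = 1603768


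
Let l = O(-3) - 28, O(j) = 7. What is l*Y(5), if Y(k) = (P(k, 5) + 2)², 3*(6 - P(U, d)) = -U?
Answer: -5887/3 ≈ -1962.3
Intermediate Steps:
P(U, d) = 6 + U/3 (P(U, d) = 6 - (-1)*U/3 = 6 + U/3)
Y(k) = (8 + k/3)² (Y(k) = ((6 + k/3) + 2)² = (8 + k/3)²)
l = -21 (l = 7 - 28 = -21)
l*Y(5) = -7*(24 + 5)²/3 = -7*29²/3 = -7*841/3 = -21*841/9 = -5887/3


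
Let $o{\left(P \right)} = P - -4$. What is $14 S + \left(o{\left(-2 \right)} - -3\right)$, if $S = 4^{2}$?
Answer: $229$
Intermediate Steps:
$o{\left(P \right)} = 4 + P$ ($o{\left(P \right)} = P + 4 = 4 + P$)
$S = 16$
$14 S + \left(o{\left(-2 \right)} - -3\right) = 14 \cdot 16 + \left(\left(4 - 2\right) - -3\right) = 224 + \left(2 + 3\right) = 224 + 5 = 229$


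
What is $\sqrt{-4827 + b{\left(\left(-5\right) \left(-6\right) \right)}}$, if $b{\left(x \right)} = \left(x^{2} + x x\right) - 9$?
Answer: $2 i \sqrt{759} \approx 55.1 i$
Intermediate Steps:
$b{\left(x \right)} = -9 + 2 x^{2}$ ($b{\left(x \right)} = \left(x^{2} + x^{2}\right) - 9 = 2 x^{2} - 9 = -9 + 2 x^{2}$)
$\sqrt{-4827 + b{\left(\left(-5\right) \left(-6\right) \right)}} = \sqrt{-4827 - \left(9 - 2 \left(\left(-5\right) \left(-6\right)\right)^{2}\right)} = \sqrt{-4827 - \left(9 - 2 \cdot 30^{2}\right)} = \sqrt{-4827 + \left(-9 + 2 \cdot 900\right)} = \sqrt{-4827 + \left(-9 + 1800\right)} = \sqrt{-4827 + 1791} = \sqrt{-3036} = 2 i \sqrt{759}$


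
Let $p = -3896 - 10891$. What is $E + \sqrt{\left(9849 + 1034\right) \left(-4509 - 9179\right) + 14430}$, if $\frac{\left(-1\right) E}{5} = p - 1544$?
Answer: $81655 + i \sqrt{148952074} \approx 81655.0 + 12205.0 i$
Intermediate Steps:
$p = -14787$
$E = 81655$ ($E = - 5 \left(-14787 - 1544\right) = \left(-5\right) \left(-16331\right) = 81655$)
$E + \sqrt{\left(9849 + 1034\right) \left(-4509 - 9179\right) + 14430} = 81655 + \sqrt{\left(9849 + 1034\right) \left(-4509 - 9179\right) + 14430} = 81655 + \sqrt{10883 \left(-13688\right) + 14430} = 81655 + \sqrt{-148966504 + 14430} = 81655 + \sqrt{-148952074} = 81655 + i \sqrt{148952074}$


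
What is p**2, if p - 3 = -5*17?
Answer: 6724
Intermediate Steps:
p = -82 (p = 3 - 5*17 = 3 - 85 = -82)
p**2 = (-82)**2 = 6724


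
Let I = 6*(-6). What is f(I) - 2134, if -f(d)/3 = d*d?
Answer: -6022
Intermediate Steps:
I = -36
f(d) = -3*d**2 (f(d) = -3*d*d = -3*d**2)
f(I) - 2134 = -3*(-36)**2 - 2134 = -3*1296 - 2134 = -3888 - 2134 = -6022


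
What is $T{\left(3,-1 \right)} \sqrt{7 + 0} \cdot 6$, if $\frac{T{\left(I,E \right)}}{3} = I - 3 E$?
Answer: $108 \sqrt{7} \approx 285.74$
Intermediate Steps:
$T{\left(I,E \right)} = - 9 E + 3 I$ ($T{\left(I,E \right)} = 3 \left(I - 3 E\right) = - 9 E + 3 I$)
$T{\left(3,-1 \right)} \sqrt{7 + 0} \cdot 6 = \left(\left(-9\right) \left(-1\right) + 3 \cdot 3\right) \sqrt{7 + 0} \cdot 6 = \left(9 + 9\right) \sqrt{7} \cdot 6 = 18 \sqrt{7} \cdot 6 = 108 \sqrt{7}$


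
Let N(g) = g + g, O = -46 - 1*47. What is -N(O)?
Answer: 186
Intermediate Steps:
O = -93 (O = -46 - 47 = -93)
N(g) = 2*g
-N(O) = -2*(-93) = -1*(-186) = 186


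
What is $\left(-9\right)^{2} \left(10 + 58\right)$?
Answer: $5508$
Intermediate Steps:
$\left(-9\right)^{2} \left(10 + 58\right) = 81 \cdot 68 = 5508$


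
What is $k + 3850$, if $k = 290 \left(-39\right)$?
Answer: $-7460$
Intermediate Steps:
$k = -11310$
$k + 3850 = -11310 + 3850 = -7460$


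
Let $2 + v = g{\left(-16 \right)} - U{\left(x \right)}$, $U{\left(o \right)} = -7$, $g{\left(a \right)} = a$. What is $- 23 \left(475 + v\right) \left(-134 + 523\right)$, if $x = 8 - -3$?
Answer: $-4151408$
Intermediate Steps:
$x = 11$ ($x = 8 + 3 = 11$)
$v = -11$ ($v = -2 - 9 = -11$)
$- 23 \left(475 + v\right) \left(-134 + 523\right) = - 23 \left(475 - 11\right) \left(-134 + 523\right) = - 23 \cdot 464 \cdot 389 = \left(-23\right) 180496 = -4151408$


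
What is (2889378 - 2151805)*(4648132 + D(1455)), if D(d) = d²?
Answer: 4989797143961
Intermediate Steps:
(2889378 - 2151805)*(4648132 + D(1455)) = (2889378 - 2151805)*(4648132 + 1455²) = 737573*(4648132 + 2117025) = 737573*6765157 = 4989797143961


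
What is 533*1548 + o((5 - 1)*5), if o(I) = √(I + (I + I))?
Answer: 825084 + 2*√15 ≈ 8.2509e+5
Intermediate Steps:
o(I) = √3*√I (o(I) = √(I + 2*I) = √(3*I) = √3*√I)
533*1548 + o((5 - 1)*5) = 533*1548 + √3*√((5 - 1)*5) = 825084 + √3*√(4*5) = 825084 + √3*√20 = 825084 + √3*(2*√5) = 825084 + 2*√15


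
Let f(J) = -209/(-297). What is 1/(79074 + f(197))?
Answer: 27/2135017 ≈ 1.2646e-5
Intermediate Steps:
f(J) = 19/27 (f(J) = -209*(-1/297) = 19/27)
1/(79074 + f(197)) = 1/(79074 + 19/27) = 1/(2135017/27) = 27/2135017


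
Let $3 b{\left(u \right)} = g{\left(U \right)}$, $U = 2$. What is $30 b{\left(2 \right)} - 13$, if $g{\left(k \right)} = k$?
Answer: $7$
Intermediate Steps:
$b{\left(u \right)} = \frac{2}{3}$ ($b{\left(u \right)} = \frac{1}{3} \cdot 2 = \frac{2}{3}$)
$30 b{\left(2 \right)} - 13 = 30 \cdot \frac{2}{3} - 13 = 20 - 13 = 7$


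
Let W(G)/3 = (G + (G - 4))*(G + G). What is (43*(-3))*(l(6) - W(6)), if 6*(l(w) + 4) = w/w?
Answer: 75293/2 ≈ 37647.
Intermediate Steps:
l(w) = -23/6 (l(w) = -4 + (w/w)/6 = -4 + (1/6)*1 = -4 + 1/6 = -23/6)
W(G) = 6*G*(-4 + 2*G) (W(G) = 3*((G + (G - 4))*(G + G)) = 3*((G + (-4 + G))*(2*G)) = 3*((-4 + 2*G)*(2*G)) = 3*(2*G*(-4 + 2*G)) = 6*G*(-4 + 2*G))
(43*(-3))*(l(6) - W(6)) = (43*(-3))*(-23/6 - 12*6*(-2 + 6)) = -129*(-23/6 - 12*6*4) = -129*(-23/6 - 1*288) = -129*(-23/6 - 288) = -129*(-1751/6) = 75293/2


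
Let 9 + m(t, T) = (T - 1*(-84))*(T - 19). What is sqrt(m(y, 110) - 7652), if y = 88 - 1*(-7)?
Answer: sqrt(9993) ≈ 99.965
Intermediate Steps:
y = 95 (y = 88 + 7 = 95)
m(t, T) = -9 + (-19 + T)*(84 + T) (m(t, T) = -9 + (T - 1*(-84))*(T - 19) = -9 + (T + 84)*(-19 + T) = -9 + (84 + T)*(-19 + T) = -9 + (-19 + T)*(84 + T))
sqrt(m(y, 110) - 7652) = sqrt((-1605 + 110**2 + 65*110) - 7652) = sqrt((-1605 + 12100 + 7150) - 7652) = sqrt(17645 - 7652) = sqrt(9993)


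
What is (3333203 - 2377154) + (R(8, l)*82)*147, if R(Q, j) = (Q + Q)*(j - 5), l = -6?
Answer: -1165455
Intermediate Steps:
R(Q, j) = 2*Q*(-5 + j) (R(Q, j) = (2*Q)*(-5 + j) = 2*Q*(-5 + j))
(3333203 - 2377154) + (R(8, l)*82)*147 = (3333203 - 2377154) + ((2*8*(-5 - 6))*82)*147 = 956049 + ((2*8*(-11))*82)*147 = 956049 - 176*82*147 = 956049 - 14432*147 = 956049 - 2121504 = -1165455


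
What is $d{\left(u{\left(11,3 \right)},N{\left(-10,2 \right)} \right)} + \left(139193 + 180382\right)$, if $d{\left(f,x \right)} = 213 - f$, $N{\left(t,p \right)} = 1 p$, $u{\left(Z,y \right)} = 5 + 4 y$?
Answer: $319771$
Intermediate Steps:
$N{\left(t,p \right)} = p$
$d{\left(u{\left(11,3 \right)},N{\left(-10,2 \right)} \right)} + \left(139193 + 180382\right) = \left(213 - \left(5 + 4 \cdot 3\right)\right) + \left(139193 + 180382\right) = \left(213 - \left(5 + 12\right)\right) + 319575 = \left(213 - 17\right) + 319575 = 196 + 319575 = 319771$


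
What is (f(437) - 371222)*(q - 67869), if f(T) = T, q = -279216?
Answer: 128693911725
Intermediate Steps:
(f(437) - 371222)*(q - 67869) = (437 - 371222)*(-279216 - 67869) = -370785*(-347085) = 128693911725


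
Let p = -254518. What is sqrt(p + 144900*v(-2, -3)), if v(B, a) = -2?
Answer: I*sqrt(544318) ≈ 737.78*I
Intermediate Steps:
sqrt(p + 144900*v(-2, -3)) = sqrt(-254518 + 144900*(-2)) = sqrt(-254518 - 289800) = sqrt(-544318) = I*sqrt(544318)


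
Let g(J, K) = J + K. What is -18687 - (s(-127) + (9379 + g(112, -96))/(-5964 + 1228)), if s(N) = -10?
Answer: -88444877/4736 ≈ -18675.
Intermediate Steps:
-18687 - (s(-127) + (9379 + g(112, -96))/(-5964 + 1228)) = -18687 - (-10 + (9379 + (112 - 96))/(-5964 + 1228)) = -18687 - (-10 + (9379 + 16)/(-4736)) = -18687 - (-10 + 9395*(-1/4736)) = -18687 - (-10 - 9395/4736) = -18687 - 1*(-56755/4736) = -18687 + 56755/4736 = -88444877/4736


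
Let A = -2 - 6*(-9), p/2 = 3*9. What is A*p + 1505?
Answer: 4313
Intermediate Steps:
p = 54 (p = 2*(3*9) = 2*27 = 54)
A = 52 (A = -2 + 54 = 52)
A*p + 1505 = 52*54 + 1505 = 2808 + 1505 = 4313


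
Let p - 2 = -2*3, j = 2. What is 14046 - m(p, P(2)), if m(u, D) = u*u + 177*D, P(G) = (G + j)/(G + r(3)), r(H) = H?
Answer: 69442/5 ≈ 13888.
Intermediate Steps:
P(G) = (2 + G)/(3 + G) (P(G) = (G + 2)/(G + 3) = (2 + G)/(3 + G))
p = -4 (p = 2 - 2*3 = 2 - 6 = -4)
m(u, D) = u² + 177*D
14046 - m(p, P(2)) = 14046 - ((-4)² + 177*((2 + 2)/(3 + 2))) = 14046 - (16 + 177*(4/5)) = 14046 - (16 + 177*((⅕)*4)) = 14046 - (16 + 177*(⅘)) = 14046 - (16 + 708/5) = 14046 - 1*788/5 = 14046 - 788/5 = 69442/5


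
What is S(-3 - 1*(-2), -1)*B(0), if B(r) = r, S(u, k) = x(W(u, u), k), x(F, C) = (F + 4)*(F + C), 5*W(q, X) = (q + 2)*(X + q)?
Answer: 0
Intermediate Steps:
W(q, X) = (2 + q)*(X + q)/5 (W(q, X) = ((q + 2)*(X + q))/5 = ((2 + q)*(X + q))/5 = (2 + q)*(X + q)/5)
x(F, C) = (4 + F)*(C + F)
S(u, k) = (2*u²/5 + 4*u/5)² + 4*k + 8*u²/5 + 16*u/5 + k*(2*u²/5 + 4*u/5) (S(u, k) = (u²/5 + 2*u/5 + 2*u/5 + u*u/5)² + 4*k + 4*(u²/5 + 2*u/5 + 2*u/5 + u*u/5) + k*(u²/5 + 2*u/5 + 2*u/5 + u*u/5) = (u²/5 + 2*u/5 + 2*u/5 + u²/5)² + 4*k + 4*(u²/5 + 2*u/5 + 2*u/5 + u²/5) + k*(u²/5 + 2*u/5 + 2*u/5 + u²/5) = (2*u²/5 + 4*u/5)² + 4*k + 4*(2*u²/5 + 4*u/5) + k*(2*u²/5 + 4*u/5) = (2*u²/5 + 4*u/5)² + 4*k + (8*u²/5 + 16*u/5) + k*(2*u²/5 + 4*u/5) = (2*u²/5 + 4*u/5)² + 4*k + 8*u²/5 + 16*u/5 + k*(2*u²/5 + 4*u/5))
S(-3 - 1*(-2), -1)*B(0) = (4*(-1) + 8*(-3 - 1*(-2))²/5 + 16*(-3 - 1*(-2))/5 + 4*(-3 - 1*(-2))²*(2 + (-3 - 1*(-2)))²/25 + (⅖)*(-1)*(-3 - 1*(-2))*(2 + (-3 - 1*(-2))))*0 = (-4 + 8*(-3 + 2)²/5 + 16*(-3 + 2)/5 + 4*(-3 + 2)²*(2 + (-3 + 2))²/25 + (⅖)*(-1)*(-3 + 2)*(2 + (-3 + 2)))*0 = (-4 + (8/5)*(-1)² + (16/5)*(-1) + (4/25)*(-1)²*(2 - 1)² + (⅖)*(-1)*(-1)*(2 - 1))*0 = (-4 + (8/5)*1 - 16/5 + (4/25)*1*1² + (⅖)*(-1)*(-1)*1)*0 = (-4 + 8/5 - 16/5 + (4/25)*1*1 + ⅖)*0 = (-4 + 8/5 - 16/5 + 4/25 + ⅖)*0 = -126/25*0 = 0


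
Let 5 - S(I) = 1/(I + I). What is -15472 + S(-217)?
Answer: -6712677/434 ≈ -15467.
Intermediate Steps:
S(I) = 5 - 1/(2*I) (S(I) = 5 - 1/(I + I) = 5 - 1/(2*I))
-15472 + S(-217) = -15472 + (5 - ½/(-217)) = -15472 + (5 - ½*(-1/217)) = -15472 + (5 + 1/434) = -15472 + 2171/434 = -6712677/434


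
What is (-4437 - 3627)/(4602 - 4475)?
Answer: -8064/127 ≈ -63.496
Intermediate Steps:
(-4437 - 3627)/(4602 - 4475) = -8064/127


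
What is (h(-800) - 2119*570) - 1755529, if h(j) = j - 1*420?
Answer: -2964579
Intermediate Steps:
h(j) = -420 + j (h(j) = j - 420 = -420 + j)
(h(-800) - 2119*570) - 1755529 = ((-420 - 800) - 2119*570) - 1755529 = (-1220 - 1207830) - 1755529 = -1209050 - 1755529 = -2964579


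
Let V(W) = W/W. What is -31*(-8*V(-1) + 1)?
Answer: 217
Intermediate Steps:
V(W) = 1
-31*(-8*V(-1) + 1) = -31*(-8*1 + 1) = -31*(-8 + 1) = -31*(-7) = 217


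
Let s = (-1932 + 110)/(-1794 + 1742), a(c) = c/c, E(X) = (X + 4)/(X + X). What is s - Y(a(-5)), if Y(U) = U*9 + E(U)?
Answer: 306/13 ≈ 23.538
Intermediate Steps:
E(X) = (4 + X)/(2*X) (E(X) = (4 + X)/((2*X)) = (4 + X)*(1/(2*X)) = (4 + X)/(2*X))
a(c) = 1
s = 911/26 (s = -1822/(-52) = -1822*(-1/52) = 911/26 ≈ 35.038)
Y(U) = 9*U + (4 + U)/(2*U) (Y(U) = U*9 + (4 + U)/(2*U) = 9*U + (4 + U)/(2*U))
s - Y(a(-5)) = 911/26 - (½ + 2/1 + 9*1) = 911/26 - (½ + 2*1 + 9) = 911/26 - (½ + 2 + 9) = 911/26 - 1*23/2 = 911/26 - 23/2 = 306/13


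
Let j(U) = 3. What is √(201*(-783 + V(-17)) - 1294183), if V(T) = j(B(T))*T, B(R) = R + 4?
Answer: 7*I*√29833 ≈ 1209.1*I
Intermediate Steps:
B(R) = 4 + R
V(T) = 3*T
√(201*(-783 + V(-17)) - 1294183) = √(201*(-783 + 3*(-17)) - 1294183) = √(201*(-783 - 51) - 1294183) = √(201*(-834) - 1294183) = √(-167634 - 1294183) = √(-1461817) = 7*I*√29833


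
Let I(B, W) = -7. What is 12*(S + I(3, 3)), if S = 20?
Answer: 156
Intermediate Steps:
12*(S + I(3, 3)) = 12*(20 - 7) = 12*13 = 156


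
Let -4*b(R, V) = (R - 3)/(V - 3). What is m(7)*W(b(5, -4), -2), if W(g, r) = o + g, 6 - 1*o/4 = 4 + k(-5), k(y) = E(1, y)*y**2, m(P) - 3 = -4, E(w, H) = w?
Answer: 1287/14 ≈ 91.929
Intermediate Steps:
b(R, V) = -(-3 + R)/(4*(-3 + V)) (b(R, V) = -(R - 3)/(4*(V - 3)) = -(-3 + R)/(4*(-3 + V)))
m(P) = -1 (m(P) = 3 - 4 = -1)
k(y) = y**2 (k(y) = 1*y**2 = y**2)
o = -92 (o = 24 - 4*(4 + (-5)**2) = 24 - 4*(4 + 25) = 24 - 4*29 = 24 - 116 = -92)
W(g, r) = -92 + g
m(7)*W(b(5, -4), -2) = -(-92 + (3 - 1*5)/(4*(-3 - 4))) = -(-92 + (1/4)*(3 - 5)/(-7)) = -(-92 + (1/4)*(-1/7)*(-2)) = -(-92 + 1/14) = -1*(-1287/14) = 1287/14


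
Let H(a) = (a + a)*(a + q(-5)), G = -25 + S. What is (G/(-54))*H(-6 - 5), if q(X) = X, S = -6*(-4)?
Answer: 176/27 ≈ 6.5185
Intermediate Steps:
S = 24
G = -1 (G = -25 + 24 = -1)
H(a) = 2*a*(-5 + a) (H(a) = (a + a)*(a - 5) = (2*a)*(-5 + a) = 2*a*(-5 + a))
(G/(-54))*H(-6 - 5) = (-1/(-54))*(2*(-6 - 5)*(-5 + (-6 - 5))) = (-1*(-1/54))*(2*(-11)*(-5 - 11)) = (2*(-11)*(-16))/54 = (1/54)*352 = 176/27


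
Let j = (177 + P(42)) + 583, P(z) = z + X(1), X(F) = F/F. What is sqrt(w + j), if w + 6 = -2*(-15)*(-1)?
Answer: sqrt(767) ≈ 27.695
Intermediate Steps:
X(F) = 1
P(z) = 1 + z (P(z) = z + 1 = 1 + z)
j = 803 (j = (177 + (1 + 42)) + 583 = (177 + 43) + 583 = 220 + 583 = 803)
w = -36 (w = -6 - 2*(-15)*(-1) = -6 + 30*(-1) = -6 - 30 = -36)
sqrt(w + j) = sqrt(-36 + 803) = sqrt(767)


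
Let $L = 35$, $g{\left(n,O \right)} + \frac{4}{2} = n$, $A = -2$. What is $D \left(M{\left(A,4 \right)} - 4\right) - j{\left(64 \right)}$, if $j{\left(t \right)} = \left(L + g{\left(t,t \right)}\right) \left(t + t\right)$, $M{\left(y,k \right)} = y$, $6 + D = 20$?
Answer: $-12500$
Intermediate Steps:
$D = 14$ ($D = -6 + 20 = 14$)
$g{\left(n,O \right)} = -2 + n$
$j{\left(t \right)} = 2 t \left(33 + t\right)$ ($j{\left(t \right)} = \left(35 + \left(-2 + t\right)\right) \left(t + t\right) = \left(33 + t\right) 2 t = 2 t \left(33 + t\right)$)
$D \left(M{\left(A,4 \right)} - 4\right) - j{\left(64 \right)} = 14 \left(-2 - 4\right) - 2 \cdot 64 \left(33 + 64\right) = 14 \left(-6\right) - 2 \cdot 64 \cdot 97 = -84 - 12416 = -12500$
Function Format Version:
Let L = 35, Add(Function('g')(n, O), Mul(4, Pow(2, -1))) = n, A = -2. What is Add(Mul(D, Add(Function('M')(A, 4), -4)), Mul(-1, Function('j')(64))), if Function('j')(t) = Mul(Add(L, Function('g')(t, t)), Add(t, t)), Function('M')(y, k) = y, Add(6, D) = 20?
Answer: -12500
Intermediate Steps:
D = 14 (D = Add(-6, 20) = 14)
Function('g')(n, O) = Add(-2, n)
Function('j')(t) = Mul(2, t, Add(33, t)) (Function('j')(t) = Mul(Add(35, Add(-2, t)), Add(t, t)) = Mul(Add(33, t), Mul(2, t)) = Mul(2, t, Add(33, t)))
Add(Mul(D, Add(Function('M')(A, 4), -4)), Mul(-1, Function('j')(64))) = Add(Mul(14, Add(-2, -4)), Mul(-1, Mul(2, 64, Add(33, 64)))) = Add(Mul(14, -6), Mul(-1, Mul(2, 64, 97))) = Add(-84, Mul(-1, 12416)) = Add(-84, -12416) = -12500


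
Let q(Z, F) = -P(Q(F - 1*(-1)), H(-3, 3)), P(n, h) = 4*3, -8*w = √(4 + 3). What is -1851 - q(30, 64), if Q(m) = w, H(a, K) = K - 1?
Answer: -1839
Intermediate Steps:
H(a, K) = -1 + K
w = -√7/8 (w = -√(4 + 3)/8 = -√7/8 ≈ -0.33072)
Q(m) = -√7/8
P(n, h) = 12
q(Z, F) = -12 (q(Z, F) = -1*12 = -12)
-1851 - q(30, 64) = -1851 - 1*(-12) = -1851 + 12 = -1839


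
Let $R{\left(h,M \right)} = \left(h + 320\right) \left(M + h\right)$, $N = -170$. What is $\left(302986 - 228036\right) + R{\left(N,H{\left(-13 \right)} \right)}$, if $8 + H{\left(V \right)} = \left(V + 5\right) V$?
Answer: $63850$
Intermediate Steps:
$H{\left(V \right)} = -8 + V \left(5 + V\right)$ ($H{\left(V \right)} = -8 + \left(V + 5\right) V = -8 + \left(5 + V\right) V = -8 + V \left(5 + V\right)$)
$R{\left(h,M \right)} = \left(320 + h\right) \left(M + h\right)$
$\left(302986 - 228036\right) + R{\left(N,H{\left(-13 \right)} \right)} = \left(302986 - 228036\right) + \left(\left(-170\right)^{2} + 320 \left(-8 + \left(-13\right)^{2} + 5 \left(-13\right)\right) + 320 \left(-170\right) + \left(-8 + \left(-13\right)^{2} + 5 \left(-13\right)\right) \left(-170\right)\right) = 74950 + \left(28900 + 320 \left(-8 + 169 - 65\right) - 54400 + \left(-8 + 169 - 65\right) \left(-170\right)\right) = 74950 + \left(28900 + 320 \cdot 96 - 54400 + 96 \left(-170\right)\right) = 74950 + \left(28900 + 30720 - 54400 - 16320\right) = 74950 - 11100 = 63850$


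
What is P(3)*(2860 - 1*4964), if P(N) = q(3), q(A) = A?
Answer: -6312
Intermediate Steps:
P(N) = 3
P(3)*(2860 - 1*4964) = 3*(2860 - 1*4964) = 3*(2860 - 4964) = 3*(-2104) = -6312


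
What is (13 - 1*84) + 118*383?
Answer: 45123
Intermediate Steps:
(13 - 1*84) + 118*383 = (13 - 84) + 45194 = -71 + 45194 = 45123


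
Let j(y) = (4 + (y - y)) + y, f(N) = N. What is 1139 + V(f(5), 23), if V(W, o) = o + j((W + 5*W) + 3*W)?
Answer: 1211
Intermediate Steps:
j(y) = 4 + y (j(y) = (4 + 0) + y = 4 + y)
V(W, o) = 4 + o + 9*W (V(W, o) = o + (4 + ((W + 5*W) + 3*W)) = o + (4 + (6*W + 3*W)) = o + (4 + 9*W) = 4 + o + 9*W)
1139 + V(f(5), 23) = 1139 + (4 + 23 + 9*5) = 1139 + (4 + 23 + 45) = 1139 + 72 = 1211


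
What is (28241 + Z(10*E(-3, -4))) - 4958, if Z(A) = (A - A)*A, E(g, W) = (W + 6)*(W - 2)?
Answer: 23283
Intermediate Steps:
E(g, W) = (-2 + W)*(6 + W) (E(g, W) = (6 + W)*(-2 + W) = (-2 + W)*(6 + W))
Z(A) = 0 (Z(A) = 0*A = 0)
(28241 + Z(10*E(-3, -4))) - 4958 = (28241 + 0) - 4958 = 28241 - 4958 = 23283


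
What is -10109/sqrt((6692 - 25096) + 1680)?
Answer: 10109*I*sqrt(4181)/8362 ≈ 78.17*I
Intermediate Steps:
-10109/sqrt((6692 - 25096) + 1680) = -10109/sqrt(-18404 + 1680) = -10109*(-I*sqrt(4181)/8362) = -(-10109)*I*sqrt(4181)/8362 = 10109*I*sqrt(4181)/8362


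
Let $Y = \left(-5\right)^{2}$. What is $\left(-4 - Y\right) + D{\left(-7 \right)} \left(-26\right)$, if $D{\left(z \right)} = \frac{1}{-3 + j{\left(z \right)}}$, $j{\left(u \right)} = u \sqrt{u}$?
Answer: $-29 + \frac{26}{3 + 7 i \sqrt{7}} \approx -28.778 - 1.368 i$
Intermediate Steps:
$Y = 25$
$j{\left(u \right)} = u^{\frac{3}{2}}$
$D{\left(z \right)} = \frac{1}{-3 + z^{\frac{3}{2}}}$
$\left(-4 - Y\right) + D{\left(-7 \right)} \left(-26\right) = \left(-4 - 25\right) + \frac{1}{-3 + \left(-7\right)^{\frac{3}{2}}} \left(-26\right) = \left(-4 - 25\right) + \frac{1}{-3 - 7 i \sqrt{7}} \left(-26\right) = -29 - \frac{26}{-3 - 7 i \sqrt{7}}$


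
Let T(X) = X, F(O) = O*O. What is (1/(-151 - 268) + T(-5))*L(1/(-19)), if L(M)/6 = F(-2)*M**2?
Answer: -50304/151259 ≈ -0.33257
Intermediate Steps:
F(O) = O**2
L(M) = 24*M**2 (L(M) = 6*((-2)**2*M**2) = 6*(4*M**2) = 24*M**2)
(1/(-151 - 268) + T(-5))*L(1/(-19)) = (1/(-151 - 268) - 5)*(24*(1/(-19))**2) = (1/(-419) - 5)*(24*(-1/19)**2) = (-1/419 - 5)*(24*(1/361)) = -2096/419*24/361 = -50304/151259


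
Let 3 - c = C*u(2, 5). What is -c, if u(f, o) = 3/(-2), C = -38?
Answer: 54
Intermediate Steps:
u(f, o) = -3/2 (u(f, o) = 3*(-½) = -3/2)
c = -54 (c = 3 - (-38)*(-3)/2 = 3 - 1*57 = 3 - 57 = -54)
-c = -1*(-54) = 54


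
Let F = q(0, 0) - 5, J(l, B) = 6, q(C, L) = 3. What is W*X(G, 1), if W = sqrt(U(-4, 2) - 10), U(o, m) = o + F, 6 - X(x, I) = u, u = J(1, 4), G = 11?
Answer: 0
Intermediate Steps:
F = -2 (F = 3 - 5 = -2)
u = 6
X(x, I) = 0 (X(x, I) = 6 - 1*6 = 6 - 6 = 0)
U(o, m) = -2 + o (U(o, m) = o - 2 = -2 + o)
W = 4*I (W = sqrt((-2 - 4) - 10) = sqrt(-6 - 10) = sqrt(-16) = 4*I ≈ 4.0*I)
W*X(G, 1) = (4*I)*0 = 0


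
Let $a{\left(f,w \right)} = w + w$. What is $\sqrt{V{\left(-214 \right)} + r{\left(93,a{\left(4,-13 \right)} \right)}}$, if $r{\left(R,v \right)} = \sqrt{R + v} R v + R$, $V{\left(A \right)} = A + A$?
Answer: $\sqrt{-335 - 2418 \sqrt{67}} \approx 141.87 i$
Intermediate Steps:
$V{\left(A \right)} = 2 A$
$a{\left(f,w \right)} = 2 w$
$r{\left(R,v \right)} = R + R v \sqrt{R + v}$ ($r{\left(R,v \right)} = R \sqrt{R + v} v + R = R v \sqrt{R + v} + R = R + R v \sqrt{R + v}$)
$\sqrt{V{\left(-214 \right)} + r{\left(93,a{\left(4,-13 \right)} \right)}} = \sqrt{2 \left(-214\right) + 93 \left(1 + 2 \left(-13\right) \sqrt{93 + 2 \left(-13\right)}\right)} = \sqrt{-428 + 93 \left(1 - 26 \sqrt{93 - 26}\right)} = \sqrt{-428 + 93 \left(1 - 26 \sqrt{67}\right)} = \sqrt{-428 + \left(93 - 2418 \sqrt{67}\right)} = \sqrt{-335 - 2418 \sqrt{67}}$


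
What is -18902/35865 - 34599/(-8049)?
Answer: 362916979/96225795 ≈ 3.7715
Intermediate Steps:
-18902/35865 - 34599/(-8049) = -18902*1/35865 - 34599*(-1/8049) = -18902/35865 + 11533/2683 = 362916979/96225795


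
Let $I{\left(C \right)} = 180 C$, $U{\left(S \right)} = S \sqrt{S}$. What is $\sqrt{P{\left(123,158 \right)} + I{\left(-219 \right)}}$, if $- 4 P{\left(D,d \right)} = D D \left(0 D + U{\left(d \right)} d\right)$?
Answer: $3 \sqrt{-4380 - 10491121 \sqrt{158}} \approx 34451.0 i$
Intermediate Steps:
$U{\left(S \right)} = S^{\frac{3}{2}}$
$P{\left(D,d \right)} = - \frac{D^{2} d^{\frac{5}{2}}}{4}$ ($P{\left(D,d \right)} = - \frac{D D \left(0 D + d^{\frac{3}{2}} d\right)}{4} = - \frac{D^{2} \left(0 + d^{\frac{5}{2}}\right)}{4} = - \frac{D^{2} d^{\frac{5}{2}}}{4}$)
$\sqrt{P{\left(123,158 \right)} + I{\left(-219 \right)}} = \sqrt{- \frac{123^{2} \cdot 158^{\frac{5}{2}}}{4} + 180 \left(-219\right)} = \sqrt{\left(- \frac{1}{4}\right) 15129 \cdot 24964 \sqrt{158} - 39420} = \sqrt{- 94420089 \sqrt{158} - 39420} = \sqrt{-39420 - 94420089 \sqrt{158}}$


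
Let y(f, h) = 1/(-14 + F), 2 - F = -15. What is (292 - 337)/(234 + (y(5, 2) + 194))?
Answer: -27/257 ≈ -0.10506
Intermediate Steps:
F = 17 (F = 2 - 1*(-15) = 2 + 15 = 17)
y(f, h) = ⅓ (y(f, h) = 1/(-14 + 17) = 1/3 = ⅓)
(292 - 337)/(234 + (y(5, 2) + 194)) = (292 - 337)/(234 + (⅓ + 194)) = -45/(234 + 583/3) = -45/1285/3 = -45*3/1285 = -27/257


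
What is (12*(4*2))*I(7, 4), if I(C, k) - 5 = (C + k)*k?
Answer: 4704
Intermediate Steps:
I(C, k) = 5 + k*(C + k) (I(C, k) = 5 + (C + k)*k = 5 + k*(C + k))
(12*(4*2))*I(7, 4) = (12*(4*2))*(5 + 4² + 7*4) = (12*8)*(5 + 16 + 28) = 96*49 = 4704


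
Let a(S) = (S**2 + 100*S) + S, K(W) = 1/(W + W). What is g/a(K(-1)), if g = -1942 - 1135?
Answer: 12308/201 ≈ 61.234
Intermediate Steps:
K(W) = 1/(2*W)
a(S) = S**2 + 101*S
g = -3077
g/a(K(-1)) = -3077*(-2/(101 + (1/2)/(-1))) = -3077*(-2/(101 + (1/2)*(-1))) = -3077*(-2/(101 - 1/2)) = -3077/((-1/2*201/2)) = -3077/(-201/4) = -3077*(-4/201) = 12308/201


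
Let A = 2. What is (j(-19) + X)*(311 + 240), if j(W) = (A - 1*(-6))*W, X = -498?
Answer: -358150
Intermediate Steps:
j(W) = 8*W (j(W) = (2 - 1*(-6))*W = (2 + 6)*W = 8*W)
(j(-19) + X)*(311 + 240) = (8*(-19) - 498)*(311 + 240) = (-152 - 498)*551 = -650*551 = -358150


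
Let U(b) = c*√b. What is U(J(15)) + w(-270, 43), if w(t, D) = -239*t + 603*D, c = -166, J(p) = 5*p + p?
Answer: 90459 - 498*√10 ≈ 88884.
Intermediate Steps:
J(p) = 6*p
U(b) = -166*√b
U(J(15)) + w(-270, 43) = -166*3*√10 + (-239*(-270) + 603*43) = -498*√10 + (64530 + 25929) = -498*√10 + 90459 = 90459 - 498*√10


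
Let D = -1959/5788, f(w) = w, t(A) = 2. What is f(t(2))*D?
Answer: -1959/2894 ≈ -0.67692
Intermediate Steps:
D = -1959/5788 (D = -1959*1/5788 = -1959/5788 ≈ -0.33846)
f(t(2))*D = 2*(-1959/5788) = -1959/2894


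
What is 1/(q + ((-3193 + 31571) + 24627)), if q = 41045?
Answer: 1/94050 ≈ 1.0633e-5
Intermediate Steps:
1/(q + ((-3193 + 31571) + 24627)) = 1/(41045 + ((-3193 + 31571) + 24627)) = 1/(41045 + (28378 + 24627)) = 1/(41045 + 53005) = 1/94050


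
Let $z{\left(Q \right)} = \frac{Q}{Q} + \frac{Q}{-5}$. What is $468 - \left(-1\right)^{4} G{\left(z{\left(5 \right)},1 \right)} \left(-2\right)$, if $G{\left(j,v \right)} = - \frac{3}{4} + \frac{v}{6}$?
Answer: $\frac{2801}{6} \approx 466.83$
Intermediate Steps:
$z{\left(Q \right)} = 1 - \frac{Q}{5}$ ($z{\left(Q \right)} = 1 + Q \left(- \frac{1}{5}\right) = 1 - \frac{Q}{5}$)
$G{\left(j,v \right)} = - \frac{3}{4} + \frac{v}{6}$ ($G{\left(j,v \right)} = \left(-3\right) \frac{1}{4} + v \frac{1}{6} = - \frac{3}{4} + \frac{v}{6}$)
$468 - \left(-1\right)^{4} G{\left(z{\left(5 \right)},1 \right)} \left(-2\right) = 468 - \left(-1\right)^{4} \left(- \frac{3}{4} + \frac{1}{6} \cdot 1\right) \left(-2\right) = 468 - 1 \left(- \frac{3}{4} + \frac{1}{6}\right) \left(-2\right) = 468 - 1 \left(- \frac{7}{12}\right) \left(-2\right) = 468 - \left(- \frac{7}{12}\right) \left(-2\right) = 468 - \frac{7}{6} = \frac{2801}{6}$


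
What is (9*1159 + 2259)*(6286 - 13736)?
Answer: -94540500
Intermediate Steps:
(9*1159 + 2259)*(6286 - 13736) = (10431 + 2259)*(-7450) = 12690*(-7450) = -94540500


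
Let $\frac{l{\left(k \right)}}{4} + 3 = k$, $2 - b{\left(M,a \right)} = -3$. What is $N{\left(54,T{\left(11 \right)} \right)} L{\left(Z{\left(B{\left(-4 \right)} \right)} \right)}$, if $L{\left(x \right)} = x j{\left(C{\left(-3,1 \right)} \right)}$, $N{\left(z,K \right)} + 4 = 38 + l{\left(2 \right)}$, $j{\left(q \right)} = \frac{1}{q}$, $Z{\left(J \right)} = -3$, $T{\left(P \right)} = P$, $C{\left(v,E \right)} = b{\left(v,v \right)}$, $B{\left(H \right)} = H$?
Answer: $-18$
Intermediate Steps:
$b{\left(M,a \right)} = 5$ ($b{\left(M,a \right)} = 2 - -3 = 2 + 3 = 5$)
$C{\left(v,E \right)} = 5$
$l{\left(k \right)} = -12 + 4 k$
$N{\left(z,K \right)} = 30$ ($N{\left(z,K \right)} = -4 + \left(38 + \left(-12 + 4 \cdot 2\right)\right) = -4 + \left(38 + \left(-12 + 8\right)\right) = -4 + \left(38 - 4\right) = -4 + 34 = 30$)
$L{\left(x \right)} = \frac{x}{5}$
$N{\left(54,T{\left(11 \right)} \right)} L{\left(Z{\left(B{\left(-4 \right)} \right)} \right)} = 30 \cdot \frac{1}{5} \left(-3\right) = 30 \left(- \frac{3}{5}\right) = -18$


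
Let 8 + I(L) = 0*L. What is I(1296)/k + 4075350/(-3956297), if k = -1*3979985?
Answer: -16219800219374/15746002715545 ≈ -1.0301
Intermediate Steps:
k = -3979985
I(L) = -8 (I(L) = -8 + 0*L = -8 + 0 = -8)
I(1296)/k + 4075350/(-3956297) = -8/(-3979985) + 4075350/(-3956297) = -8*(-1/3979985) + 4075350*(-1/3956297) = 8/3979985 - 4075350/3956297 = -16219800219374/15746002715545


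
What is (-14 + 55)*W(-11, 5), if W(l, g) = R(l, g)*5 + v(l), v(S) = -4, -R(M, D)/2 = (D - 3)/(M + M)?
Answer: -1394/11 ≈ -126.73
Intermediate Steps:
R(M, D) = -(-3 + D)/M (R(M, D) = -2*(D - 3)/(M + M) = -2*(-3 + D)/(2*M) = -2*(-3 + D)*1/(2*M) = -(-3 + D)/M)
W(l, g) = -4 + 5*(3 - g)/l (W(l, g) = ((3 - g)/l)*5 - 4 = 5*(3 - g)/l - 4 = -4 + 5*(3 - g)/l)
(-14 + 55)*W(-11, 5) = (-14 + 55)*((15 - 5*5 - 4*(-11))/(-11)) = 41*(-(15 - 25 + 44)/11) = 41*(-1/11*34) = 41*(-34/11) = -1394/11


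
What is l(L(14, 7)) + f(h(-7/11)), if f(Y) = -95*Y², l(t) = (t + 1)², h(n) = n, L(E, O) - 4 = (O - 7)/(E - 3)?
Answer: -1630/121 ≈ -13.471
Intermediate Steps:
L(E, O) = 4 + (-7 + O)/(-3 + E) (L(E, O) = 4 + (O - 7)/(E - 3) = 4 + (-7 + O)/(-3 + E))
l(t) = (1 + t)²
l(L(14, 7)) + f(h(-7/11)) = (1 + (-19 + 7 + 4*14)/(-3 + 14))² - 95*(-7/11)² = (1 + (-19 + 7 + 56)/11)² - 95*(-7*1/11)² = (1 + (1/11)*44)² - 95*(-7/11)² = (1 + 4)² - 95*49/121 = 5² - 4655/121 = 25 - 4655/121 = -1630/121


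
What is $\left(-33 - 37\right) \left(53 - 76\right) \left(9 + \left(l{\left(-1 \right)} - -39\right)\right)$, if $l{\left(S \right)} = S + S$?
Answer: $74060$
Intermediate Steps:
$l{\left(S \right)} = 2 S$
$\left(-33 - 37\right) \left(53 - 76\right) \left(9 + \left(l{\left(-1 \right)} - -39\right)\right) = \left(-33 - 37\right) \left(53 - 76\right) \left(9 + \left(2 \left(-1\right) - -39\right)\right) = \left(-33 - 37\right) \left(-23\right) \left(9 + \left(-2 + 39\right)\right) = \left(-70\right) \left(-23\right) \left(9 + 37\right) = 1610 \cdot 46 = 74060$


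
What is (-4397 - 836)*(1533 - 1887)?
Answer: 1852482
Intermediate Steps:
(-4397 - 836)*(1533 - 1887) = -5233*(-354) = 1852482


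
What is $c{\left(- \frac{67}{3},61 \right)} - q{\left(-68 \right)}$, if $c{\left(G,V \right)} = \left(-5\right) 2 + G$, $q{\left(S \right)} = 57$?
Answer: $- \frac{268}{3} \approx -89.333$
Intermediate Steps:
$c{\left(G,V \right)} = -10 + G$
$c{\left(- \frac{67}{3},61 \right)} - q{\left(-68 \right)} = \left(-10 - \frac{67}{3}\right) - 57 = - \frac{97}{3} - 57 = - \frac{268}{3}$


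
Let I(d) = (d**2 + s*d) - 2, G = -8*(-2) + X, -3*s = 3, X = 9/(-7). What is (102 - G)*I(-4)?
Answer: 10998/7 ≈ 1571.1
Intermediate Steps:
X = -9/7 (X = 9*(-1/7) = -9/7 ≈ -1.2857)
s = -1 (s = -1/3*3 = -1)
G = 103/7 (G = -8*(-2) - 9/7 = 16 - 9/7 = 103/7 ≈ 14.714)
I(d) = -2 + d**2 - d (I(d) = (d**2 - d) - 2 = -2 + d**2 - d)
(102 - G)*I(-4) = (102 - 1*103/7)*(-2 + (-4)**2 - 1*(-4)) = (102 - 103/7)*(-2 + 16 + 4) = (611/7)*18 = 10998/7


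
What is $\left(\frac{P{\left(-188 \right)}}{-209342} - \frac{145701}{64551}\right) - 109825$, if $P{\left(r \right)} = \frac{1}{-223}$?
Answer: $- \frac{110319704392536955}{1004483834522} \approx -1.0983 \cdot 10^{5}$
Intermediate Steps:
$P{\left(r \right)} = - \frac{1}{223}$
$\left(\frac{P{\left(-188 \right)}}{-209342} - \frac{145701}{64551}\right) - 109825 = \left(- \frac{1}{223 \left(-209342\right)} - \frac{145701}{64551}\right) - 109825 = \left(\left(- \frac{1}{223}\right) \left(- \frac{1}{209342}\right) - \frac{48567}{21517}\right) - 109825 = \left(\frac{1}{46683266} - \frac{48567}{21517}\right) - 109825 = - \frac{2267266158305}{1004483834522} - 109825 = - \frac{110319704392536955}{1004483834522}$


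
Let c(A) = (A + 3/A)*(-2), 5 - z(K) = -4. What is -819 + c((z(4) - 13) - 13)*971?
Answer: 553141/17 ≈ 32538.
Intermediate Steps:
z(K) = 9 (z(K) = 5 - 1*(-4) = 5 + 4 = 9)
c(A) = -6/A - 2*A
-819 + c((z(4) - 13) - 13)*971 = -819 + (-6/((9 - 13) - 13) - 2*((9 - 13) - 13))*971 = -819 + (-6/(-4 - 13) - 2*(-4 - 13))*971 = -819 + (-6/(-17) - 2*(-17))*971 = -819 + (-6*(-1/17) + 34)*971 = -819 + (6/17 + 34)*971 = -819 + (584/17)*971 = -819 + 567064/17 = 553141/17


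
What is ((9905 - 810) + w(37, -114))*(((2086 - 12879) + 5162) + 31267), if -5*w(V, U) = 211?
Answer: 1160387904/5 ≈ 2.3208e+8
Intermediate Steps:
w(V, U) = -211/5 (w(V, U) = -⅕*211 = -211/5)
((9905 - 810) + w(37, -114))*(((2086 - 12879) + 5162) + 31267) = ((9905 - 810) - 211/5)*(((2086 - 12879) + 5162) + 31267) = (9095 - 211/5)*((-10793 + 5162) + 31267) = 45264*(-5631 + 31267)/5 = (45264/5)*25636 = 1160387904/5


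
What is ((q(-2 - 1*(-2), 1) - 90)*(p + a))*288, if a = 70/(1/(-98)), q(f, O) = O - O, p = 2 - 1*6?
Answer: 177914880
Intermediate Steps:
p = -4 (p = 2 - 6 = -4)
q(f, O) = 0
a = -6860 (a = 70/(-1/98) = 70*(-98) = -6860)
((q(-2 - 1*(-2), 1) - 90)*(p + a))*288 = ((0 - 90)*(-4 - 6860))*288 = -90*(-6864)*288 = 617760*288 = 177914880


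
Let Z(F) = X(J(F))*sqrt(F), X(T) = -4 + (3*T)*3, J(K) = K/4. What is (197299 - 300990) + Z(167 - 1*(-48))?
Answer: -103691 + 1919*sqrt(215)/4 ≈ -96657.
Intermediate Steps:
J(K) = K/4 (J(K) = K*(1/4) = K/4)
X(T) = -4 + 9*T
Z(F) = sqrt(F)*(-4 + 9*F/4) (Z(F) = (-4 + 9*(F/4))*sqrt(F) = (-4 + 9*F/4)*sqrt(F) = sqrt(F)*(-4 + 9*F/4))
(197299 - 300990) + Z(167 - 1*(-48)) = (197299 - 300990) + sqrt(167 - 1*(-48))*(-16 + 9*(167 - 1*(-48)))/4 = -103691 + sqrt(167 + 48)*(-16 + 9*(167 + 48))/4 = -103691 + sqrt(215)*(-16 + 9*215)/4 = -103691 + sqrt(215)*(-16 + 1935)/4 = -103691 + (1/4)*sqrt(215)*1919 = -103691 + 1919*sqrt(215)/4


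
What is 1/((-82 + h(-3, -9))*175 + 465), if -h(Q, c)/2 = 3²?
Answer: -1/17035 ≈ -5.8703e-5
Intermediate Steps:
h(Q, c) = -18 (h(Q, c) = -2*3² = -2*9 = -18)
1/((-82 + h(-3, -9))*175 + 465) = 1/((-82 - 18)*175 + 465) = 1/(-100*175 + 465) = 1/(-17500 + 465) = 1/(-17035) = -1/17035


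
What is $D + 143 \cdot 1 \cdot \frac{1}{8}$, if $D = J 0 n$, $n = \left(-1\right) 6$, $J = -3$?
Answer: $\frac{143}{8} \approx 17.875$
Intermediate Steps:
$n = -6$
$D = 0$ ($D = \left(-3\right) 0 \left(-6\right) = 0 \left(-6\right) = 0$)
$D + 143 \cdot 1 \cdot \frac{1}{8} = 0 + 143 \cdot 1 \cdot \frac{1}{8} = 0 + 143 \cdot \frac{1}{8} = 0 + \frac{143}{8} = \frac{143}{8}$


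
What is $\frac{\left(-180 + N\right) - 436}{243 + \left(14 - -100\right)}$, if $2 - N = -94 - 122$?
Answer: $- \frac{398}{357} \approx -1.1148$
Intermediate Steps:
$N = 218$ ($N = 2 - \left(-94 - 122\right) = 2 - -216 = 2 + 216 = 218$)
$\frac{\left(-180 + N\right) - 436}{243 + \left(14 - -100\right)} = \frac{\left(-180 + 218\right) - 436}{243 + \left(14 - -100\right)} = \frac{38 - 436}{243 + \left(14 + 100\right)} = - \frac{398}{243 + 114} = - \frac{398}{357}$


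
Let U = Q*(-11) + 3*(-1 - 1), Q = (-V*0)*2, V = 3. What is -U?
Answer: 6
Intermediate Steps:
Q = 0 (Q = (-1*3*0)*2 = -3*0*2 = 0*2 = 0)
U = -6 (U = 0*(-11) + 3*(-1 - 1) = 0 + 3*(-2) = 0 - 6 = -6)
-U = -1*(-6) = 6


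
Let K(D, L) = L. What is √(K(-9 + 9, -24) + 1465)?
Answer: √1441 ≈ 37.961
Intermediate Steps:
√(K(-9 + 9, -24) + 1465) = √(-24 + 1465) = √1441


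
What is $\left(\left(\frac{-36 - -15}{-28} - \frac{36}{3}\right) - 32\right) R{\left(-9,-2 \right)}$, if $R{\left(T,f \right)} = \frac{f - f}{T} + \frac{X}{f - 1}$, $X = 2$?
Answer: $\frac{173}{6} \approx 28.833$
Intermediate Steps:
$R{\left(T,f \right)} = \frac{2}{-1 + f}$ ($R{\left(T,f \right)} = \frac{f - f}{T} + \frac{2}{f - 1} = \frac{0}{T} + \frac{2}{-1 + f} = 0 + \frac{2}{-1 + f} = \frac{2}{-1 + f}$)
$\left(\left(\frac{-36 - -15}{-28} - \frac{36}{3}\right) - 32\right) R{\left(-9,-2 \right)} = \left(\left(\frac{-36 - -15}{-28} - \frac{36}{3}\right) - 32\right) \frac{2}{-1 - 2} = \left(\left(\left(-36 + 15\right) \left(- \frac{1}{28}\right) - 12\right) - 32\right) \frac{2}{-3} = \left(\left(\left(-21\right) \left(- \frac{1}{28}\right) - 12\right) - 32\right) 2 \left(- \frac{1}{3}\right) = \left(\left(\frac{3}{4} - 12\right) - 32\right) \left(- \frac{2}{3}\right) = \left(- \frac{45}{4} - 32\right) \left(- \frac{2}{3}\right) = \left(- \frac{173}{4}\right) \left(- \frac{2}{3}\right) = \frac{173}{6}$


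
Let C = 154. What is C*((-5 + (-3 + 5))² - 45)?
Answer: -5544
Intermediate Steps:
C*((-5 + (-3 + 5))² - 45) = 154*((-5 + (-3 + 5))² - 45) = 154*((-5 + 2)² - 45) = 154*((-3)² - 45) = 154*(9 - 45) = 154*(-36) = -5544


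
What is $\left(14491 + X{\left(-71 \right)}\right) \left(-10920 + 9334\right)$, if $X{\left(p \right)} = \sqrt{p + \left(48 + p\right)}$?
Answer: $-22982726 - 1586 i \sqrt{94} \approx -2.2983 \cdot 10^{7} - 15377.0 i$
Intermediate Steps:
$X{\left(p \right)} = \sqrt{48 + 2 p}$
$\left(14491 + X{\left(-71 \right)}\right) \left(-10920 + 9334\right) = \left(14491 + \sqrt{48 + 2 \left(-71\right)}\right) \left(-10920 + 9334\right) = \left(14491 + \sqrt{48 - 142}\right) \left(-1586\right) = \left(14491 + \sqrt{-94}\right) \left(-1586\right) = \left(14491 + i \sqrt{94}\right) \left(-1586\right) = -22982726 - 1586 i \sqrt{94}$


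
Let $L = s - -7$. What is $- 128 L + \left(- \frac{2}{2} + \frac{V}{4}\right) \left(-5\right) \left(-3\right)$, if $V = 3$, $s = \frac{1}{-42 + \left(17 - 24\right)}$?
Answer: $- \frac{175839}{196} \approx -897.14$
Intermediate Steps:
$s = - \frac{1}{49}$ ($s = \frac{1}{-42 - 7} = \frac{1}{-49} = - \frac{1}{49} \approx -0.020408$)
$L = \frac{342}{49}$ ($L = - \frac{1}{49} - -7 = - \frac{1}{49} + 7 = \frac{342}{49} \approx 6.9796$)
$- 128 L + \left(- \frac{2}{2} + \frac{V}{4}\right) \left(-5\right) \left(-3\right) = \left(-128\right) \frac{342}{49} + \left(- \frac{2}{2} + \frac{3}{4}\right) \left(-5\right) \left(-3\right) = - \frac{43776}{49} + \left(\left(-2\right) \frac{1}{2} + 3 \cdot \frac{1}{4}\right) \left(-5\right) \left(-3\right) = - \frac{43776}{49} + \left(-1 + \frac{3}{4}\right) \left(-5\right) \left(-3\right) = - \frac{43776}{49} + \left(- \frac{1}{4}\right) \left(-5\right) \left(-3\right) = - \frac{43776}{49} + \frac{5}{4} \left(-3\right) = - \frac{43776}{49} - \frac{15}{4} = - \frac{175839}{196}$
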